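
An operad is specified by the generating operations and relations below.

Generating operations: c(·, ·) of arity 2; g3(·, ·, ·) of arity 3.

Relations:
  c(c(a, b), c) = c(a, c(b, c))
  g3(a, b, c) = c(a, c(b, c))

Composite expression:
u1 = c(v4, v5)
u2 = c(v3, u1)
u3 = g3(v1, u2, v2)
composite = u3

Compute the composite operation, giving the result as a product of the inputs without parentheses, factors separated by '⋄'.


v1 ⋄ v3 ⋄ v4 ⋄ v5 ⋄ v2


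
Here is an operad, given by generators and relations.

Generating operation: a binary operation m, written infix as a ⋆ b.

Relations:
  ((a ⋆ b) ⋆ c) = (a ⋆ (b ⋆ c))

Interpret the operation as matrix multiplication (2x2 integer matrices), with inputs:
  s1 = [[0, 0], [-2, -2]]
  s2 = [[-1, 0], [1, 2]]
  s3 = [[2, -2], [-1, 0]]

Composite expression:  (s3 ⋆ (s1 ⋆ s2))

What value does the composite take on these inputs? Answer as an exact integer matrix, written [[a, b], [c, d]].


(s1 ⋆ s2) = [[0, 0], [0, -4]]
(s3 ⋆ (s1 ⋆ s2)) = [[0, 8], [0, 0]]

[[0, 8], [0, 0]]


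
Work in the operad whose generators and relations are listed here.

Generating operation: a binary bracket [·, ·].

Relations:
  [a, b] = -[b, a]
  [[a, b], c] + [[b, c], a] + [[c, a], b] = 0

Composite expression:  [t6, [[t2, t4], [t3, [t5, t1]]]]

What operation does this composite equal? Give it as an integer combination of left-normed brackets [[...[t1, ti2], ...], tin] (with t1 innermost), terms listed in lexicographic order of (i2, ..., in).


[[[[[t1, t5], t3], t2], t4], t6] - [[[[[t1, t5], t3], t4], t2], t6]

Left-normed coefficients sit on the t1-initial expansion words.
Composite bracket: [t6, [[t2, t4], [t3, [t5, t1]]]]
Applying ab - ba throughout gives 32 signed words (2^5 = 32).
Coefficients come from the t1-initial words:
  t1t5t3t2t4t6 (sign +1) contributes +[[[[[t1, t5], t3], t2], t4], t6]
  t1t5t3t4t2t6 (sign -1) contributes -[[[[[t1, t5], t3], t4], t2], t6]


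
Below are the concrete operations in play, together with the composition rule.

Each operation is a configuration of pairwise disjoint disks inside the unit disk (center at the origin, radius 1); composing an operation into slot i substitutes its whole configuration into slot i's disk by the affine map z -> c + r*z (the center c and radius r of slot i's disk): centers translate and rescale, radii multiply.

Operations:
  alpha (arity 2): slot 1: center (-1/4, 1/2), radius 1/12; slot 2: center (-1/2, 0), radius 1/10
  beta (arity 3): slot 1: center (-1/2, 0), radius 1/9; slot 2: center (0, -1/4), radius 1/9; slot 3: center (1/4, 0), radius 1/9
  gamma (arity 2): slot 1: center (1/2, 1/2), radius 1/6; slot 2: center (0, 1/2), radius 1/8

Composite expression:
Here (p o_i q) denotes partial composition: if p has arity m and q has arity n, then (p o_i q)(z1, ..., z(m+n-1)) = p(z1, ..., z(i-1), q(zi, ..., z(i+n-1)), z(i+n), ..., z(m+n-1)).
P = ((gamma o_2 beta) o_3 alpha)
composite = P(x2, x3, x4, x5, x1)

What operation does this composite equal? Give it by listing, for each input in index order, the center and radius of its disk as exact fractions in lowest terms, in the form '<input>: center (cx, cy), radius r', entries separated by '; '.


x1: center (1/32, 1/2), radius 1/72; x2: center (1/2, 1/2), radius 1/6; x3: center (-1/16, 1/2), radius 1/72; x4: center (-1/288, 137/288), radius 1/864; x5: center (-1/144, 15/32), radius 1/720


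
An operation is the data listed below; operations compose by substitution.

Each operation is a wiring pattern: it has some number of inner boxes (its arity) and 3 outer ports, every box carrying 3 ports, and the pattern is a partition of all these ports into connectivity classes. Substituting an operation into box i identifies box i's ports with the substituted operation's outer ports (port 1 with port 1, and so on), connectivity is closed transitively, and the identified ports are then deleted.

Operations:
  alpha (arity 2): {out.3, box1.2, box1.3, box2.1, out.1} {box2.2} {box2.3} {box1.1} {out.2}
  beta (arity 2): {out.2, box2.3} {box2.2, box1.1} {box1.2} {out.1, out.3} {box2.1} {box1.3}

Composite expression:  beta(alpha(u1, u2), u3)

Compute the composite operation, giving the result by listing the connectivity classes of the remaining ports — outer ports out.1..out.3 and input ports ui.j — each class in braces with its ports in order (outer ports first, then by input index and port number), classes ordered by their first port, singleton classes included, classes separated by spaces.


Treat the ports identified at beta as solder joints: merge, then drop.
stage alpha: inputs (u1, u2), connectivity {out.1, out.3, u1.2, u1.3, u2.1} {out.2} {u1.1} {u2.2} {u2.3}, out.j its boundary
stage beta: inputs (u1, u2, u3), connectivity {out.1, out.3} {out.2, u3.3} {u1.1} {u1.2, u1.3, u2.1, u3.2} {u2.2} {u2.3} {u3.1}, out.j its boundary

{out.1, out.3} {out.2, u3.3} {u1.1} {u1.2, u1.3, u2.1, u3.2} {u2.2} {u2.3} {u3.1}


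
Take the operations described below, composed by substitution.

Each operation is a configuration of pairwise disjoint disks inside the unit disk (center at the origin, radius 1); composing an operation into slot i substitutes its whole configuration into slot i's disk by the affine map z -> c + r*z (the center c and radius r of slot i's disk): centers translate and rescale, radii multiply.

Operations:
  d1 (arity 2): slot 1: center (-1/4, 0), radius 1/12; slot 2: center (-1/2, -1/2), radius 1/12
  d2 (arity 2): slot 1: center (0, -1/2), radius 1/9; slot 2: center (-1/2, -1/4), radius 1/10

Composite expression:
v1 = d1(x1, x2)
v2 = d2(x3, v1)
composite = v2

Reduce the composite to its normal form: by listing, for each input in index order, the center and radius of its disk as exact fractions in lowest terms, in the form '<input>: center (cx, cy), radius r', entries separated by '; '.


Below d2, radii multiply path by path; the x-disk centers shift.
x3 passes through 1 substitution, ending at center (0, -1/2), radius 1/9
x1 passes through 2 substitutions, ending at center (-21/40, -1/4), radius 1/120
x2 passes through 2 substitutions, ending at center (-11/20, -3/10), radius 1/120

x1: center (-21/40, -1/4), radius 1/120; x2: center (-11/20, -3/10), radius 1/120; x3: center (0, -1/2), radius 1/9


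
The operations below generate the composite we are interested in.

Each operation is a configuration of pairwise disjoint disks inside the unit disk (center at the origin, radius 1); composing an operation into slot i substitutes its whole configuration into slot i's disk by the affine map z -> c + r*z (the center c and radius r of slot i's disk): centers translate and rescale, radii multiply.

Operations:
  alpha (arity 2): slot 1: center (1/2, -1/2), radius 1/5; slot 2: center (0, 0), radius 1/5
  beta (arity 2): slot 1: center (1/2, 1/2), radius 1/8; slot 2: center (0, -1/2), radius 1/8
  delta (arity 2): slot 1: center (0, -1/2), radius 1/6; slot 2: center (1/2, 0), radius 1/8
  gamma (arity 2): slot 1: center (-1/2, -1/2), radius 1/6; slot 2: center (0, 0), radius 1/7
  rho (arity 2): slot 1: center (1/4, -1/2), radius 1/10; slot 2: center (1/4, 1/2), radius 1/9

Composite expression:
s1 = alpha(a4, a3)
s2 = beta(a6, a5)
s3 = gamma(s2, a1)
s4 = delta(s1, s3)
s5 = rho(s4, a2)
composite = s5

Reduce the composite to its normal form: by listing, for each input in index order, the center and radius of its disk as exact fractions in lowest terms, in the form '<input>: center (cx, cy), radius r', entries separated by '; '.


a1: center (3/10, -1/2), radius 1/560; a2: center (1/4, 1/2), radius 1/9; a3: center (1/4, -11/20), radius 1/300; a4: center (31/120, -67/120), radius 1/300; a5: center (47/160, -487/960), radius 1/3840; a6: center (283/960, -97/192), radius 1/3840

Only the slot chain above each a matters under rho; compose those maps.
a4: after 3 affine steps, its disk has center (31/120, -67/120), radius 1/300
a3: after 3 affine steps, its disk has center (1/4, -11/20), radius 1/300
a6: after 4 affine steps, its disk has center (283/960, -97/192), radius 1/3840
a5: after 4 affine steps, its disk has center (47/160, -487/960), radius 1/3840
a1: after 3 affine steps, its disk has center (3/10, -1/2), radius 1/560
a2: after 1 affine step, its disk has center (1/4, 1/2), radius 1/9


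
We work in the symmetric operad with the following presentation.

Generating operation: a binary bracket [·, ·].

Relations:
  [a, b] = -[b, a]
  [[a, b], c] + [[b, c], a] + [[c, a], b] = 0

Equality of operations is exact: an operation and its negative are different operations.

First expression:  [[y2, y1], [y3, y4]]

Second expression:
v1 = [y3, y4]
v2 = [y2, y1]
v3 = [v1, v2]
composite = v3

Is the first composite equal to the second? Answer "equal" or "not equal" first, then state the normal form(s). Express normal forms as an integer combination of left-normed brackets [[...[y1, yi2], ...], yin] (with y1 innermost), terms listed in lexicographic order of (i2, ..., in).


not equal — first -[[[y1, y2], y3], y4] + [[[y1, y2], y4], y3], second [[[y1, y2], y3], y4] - [[[y1, y2], y4], y3]

Normal form of the first expression: -[[[y1, y2], y3], y4] + [[[y1, y2], y4], y3]
Normal form of the second expression: [[[y1, y2], y3], y4] - [[[y1, y2], y4], y3]
Different reductions; not equal.


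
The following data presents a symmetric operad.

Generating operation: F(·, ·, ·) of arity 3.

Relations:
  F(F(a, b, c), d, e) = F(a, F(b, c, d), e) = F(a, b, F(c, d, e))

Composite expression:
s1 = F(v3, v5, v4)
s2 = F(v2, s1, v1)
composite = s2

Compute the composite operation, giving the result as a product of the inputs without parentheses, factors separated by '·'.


v2 · v3 · v5 · v4 · v1

Key point: F is associative — brackets drop, the v-order remains.
F(v3, v5, v4) spells out as v3 · v5 · v4
F(v2, F(v3, v5, v4), v1) spells out as v2 · v3 · v5 · v4 · v1


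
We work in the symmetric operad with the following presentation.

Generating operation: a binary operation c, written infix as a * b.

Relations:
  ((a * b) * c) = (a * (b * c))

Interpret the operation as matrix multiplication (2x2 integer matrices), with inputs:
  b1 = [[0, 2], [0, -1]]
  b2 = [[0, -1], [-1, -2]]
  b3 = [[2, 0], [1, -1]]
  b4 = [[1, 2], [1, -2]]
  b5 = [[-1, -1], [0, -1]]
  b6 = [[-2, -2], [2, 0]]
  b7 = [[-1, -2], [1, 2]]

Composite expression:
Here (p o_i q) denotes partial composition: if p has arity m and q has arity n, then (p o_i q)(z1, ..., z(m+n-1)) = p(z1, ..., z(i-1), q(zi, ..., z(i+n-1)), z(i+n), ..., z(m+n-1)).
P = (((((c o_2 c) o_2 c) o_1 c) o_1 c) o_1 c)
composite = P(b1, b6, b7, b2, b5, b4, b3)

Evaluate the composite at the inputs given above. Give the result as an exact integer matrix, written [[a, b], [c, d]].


[[-32, -40], [16, 20]]

(b1 * b6) = [[4, 0], [-2, 0]]
((b1 * b6) * b7) = [[-4, -8], [2, 4]]
(((b1 * b6) * b7) * b2) = [[8, 20], [-4, -10]]
(b5 * b4) = [[-2, 0], [-1, 2]]
((b5 * b4) * b3) = [[-4, 0], [0, -2]]
((((b1 * b6) * b7) * b2) * ((b5 * b4) * b3)) = [[-32, -40], [16, 20]]


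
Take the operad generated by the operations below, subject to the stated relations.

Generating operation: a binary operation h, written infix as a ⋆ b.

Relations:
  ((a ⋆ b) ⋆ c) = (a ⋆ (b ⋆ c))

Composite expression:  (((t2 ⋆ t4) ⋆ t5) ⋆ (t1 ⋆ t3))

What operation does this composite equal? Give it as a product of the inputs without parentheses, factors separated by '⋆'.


t2 ⋆ t4 ⋆ t5 ⋆ t1 ⋆ t3

All parenthesizations of h agree; list the t-inputs left to right.
(t2 ⋆ t4) unparenthesizes to t2 ⋆ t4
((t2 ⋆ t4) ⋆ t5) unparenthesizes to t2 ⋆ t4 ⋆ t5
(t1 ⋆ t3) unparenthesizes to t1 ⋆ t3
(((t2 ⋆ t4) ⋆ t5) ⋆ (t1 ⋆ t3)) unparenthesizes to t2 ⋆ t4 ⋆ t5 ⋆ t1 ⋆ t3


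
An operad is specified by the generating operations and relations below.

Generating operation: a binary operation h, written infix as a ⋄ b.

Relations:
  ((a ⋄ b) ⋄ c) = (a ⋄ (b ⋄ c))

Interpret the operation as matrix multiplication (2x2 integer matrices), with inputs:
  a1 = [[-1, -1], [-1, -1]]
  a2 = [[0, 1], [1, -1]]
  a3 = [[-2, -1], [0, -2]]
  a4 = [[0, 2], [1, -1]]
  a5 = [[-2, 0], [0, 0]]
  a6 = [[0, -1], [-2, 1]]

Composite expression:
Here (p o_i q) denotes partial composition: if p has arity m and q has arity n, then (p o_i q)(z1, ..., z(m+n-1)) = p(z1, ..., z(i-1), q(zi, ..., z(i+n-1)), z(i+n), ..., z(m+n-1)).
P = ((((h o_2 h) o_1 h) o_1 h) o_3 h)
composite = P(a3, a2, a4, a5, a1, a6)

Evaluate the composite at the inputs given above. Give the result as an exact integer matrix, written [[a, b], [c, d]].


(a3 ⋄ a2) = [[-1, -1], [-2, 2]]
(a4 ⋄ a5) = [[0, 0], [-2, 0]]
((a3 ⋄ a2) ⋄ (a4 ⋄ a5)) = [[2, 0], [-4, 0]]
(a1 ⋄ a6) = [[2, 0], [2, 0]]
(((a3 ⋄ a2) ⋄ (a4 ⋄ a5)) ⋄ (a1 ⋄ a6)) = [[4, 0], [-8, 0]]

[[4, 0], [-8, 0]]


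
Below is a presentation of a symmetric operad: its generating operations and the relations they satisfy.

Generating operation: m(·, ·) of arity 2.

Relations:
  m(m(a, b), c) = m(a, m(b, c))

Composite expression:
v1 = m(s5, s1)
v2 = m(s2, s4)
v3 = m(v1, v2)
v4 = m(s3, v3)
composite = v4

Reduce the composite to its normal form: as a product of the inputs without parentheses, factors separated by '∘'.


s3 ∘ s5 ∘ s1 ∘ s2 ∘ s4

Associativity of m dissolves the nesting; only the s-input order survives.
m(s5, s1) collapses to s5 ∘ s1
m(s2, s4) collapses to s2 ∘ s4
m(m(s5, s1), m(s2, s4)) collapses to s5 ∘ s1 ∘ s2 ∘ s4
m(s3, m(m(s5, s1), m(s2, s4))) collapses to s3 ∘ s5 ∘ s1 ∘ s2 ∘ s4


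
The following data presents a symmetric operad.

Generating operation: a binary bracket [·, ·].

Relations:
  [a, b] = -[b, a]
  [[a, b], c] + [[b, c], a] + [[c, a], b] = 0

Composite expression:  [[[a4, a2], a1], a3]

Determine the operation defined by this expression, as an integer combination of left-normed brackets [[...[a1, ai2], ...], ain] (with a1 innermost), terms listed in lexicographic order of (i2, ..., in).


Expand each bracket as ab - ba; the a1-initial words give the coefficients.
Composite bracket: [[[a4, a2], a1], a3]
Under [a, b] = ab - ba we get 8 signed associative words (2^3 = 8).
Coefficients come from the a1-initial words:
  the word a1a2a4a3 carries sign +1 and contributes +[[[a1, a2], a4], a3]
  the word a1a4a2a3 carries sign -1 and contributes -[[[a1, a4], a2], a3]

[[[a1, a2], a4], a3] - [[[a1, a4], a2], a3]


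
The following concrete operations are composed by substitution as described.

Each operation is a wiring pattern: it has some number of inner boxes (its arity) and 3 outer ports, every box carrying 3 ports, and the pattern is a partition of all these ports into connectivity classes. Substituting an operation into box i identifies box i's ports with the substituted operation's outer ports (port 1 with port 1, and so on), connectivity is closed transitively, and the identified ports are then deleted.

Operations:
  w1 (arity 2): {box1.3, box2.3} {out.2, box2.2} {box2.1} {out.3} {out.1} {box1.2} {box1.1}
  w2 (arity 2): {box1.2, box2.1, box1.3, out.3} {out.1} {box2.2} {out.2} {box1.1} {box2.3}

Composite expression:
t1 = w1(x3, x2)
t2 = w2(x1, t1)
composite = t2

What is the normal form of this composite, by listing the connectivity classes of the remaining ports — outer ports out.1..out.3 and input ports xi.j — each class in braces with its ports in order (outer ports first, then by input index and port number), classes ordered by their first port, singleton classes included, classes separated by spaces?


{out.1} {out.2} {out.3, x1.2, x1.3} {x1.1} {x2.1} {x2.2} {x2.3, x3.3} {x3.1} {x3.2}

After gluing at w2, chains via deleted ports link the x-ports.
composing w1 on (x3, x2), with out.j its own outer ports: {out.1} {out.2, x2.2} {out.3} {x2.1} {x2.3, x3.3} {x3.1} {x3.2}
composing w2 on (x1, x3, x2), with out.j its own outer ports: {out.1} {out.2} {out.3, x1.2, x1.3} {x1.1} {x2.1} {x2.2} {x2.3, x3.3} {x3.1} {x3.2}


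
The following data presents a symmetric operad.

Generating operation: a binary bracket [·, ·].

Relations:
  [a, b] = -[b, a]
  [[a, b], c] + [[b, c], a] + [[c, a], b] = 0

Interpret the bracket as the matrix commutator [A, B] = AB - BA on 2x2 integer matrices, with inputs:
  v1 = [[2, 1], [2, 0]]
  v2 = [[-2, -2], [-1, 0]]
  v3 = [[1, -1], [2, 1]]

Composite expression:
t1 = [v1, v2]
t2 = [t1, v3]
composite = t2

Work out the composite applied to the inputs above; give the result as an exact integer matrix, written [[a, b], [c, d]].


[[-6, -6], [-12, 6]]

[v1, v2] = [[3, -2], [-2, -3]]
[[v1, v2], v3] = [[-6, -6], [-12, 6]]


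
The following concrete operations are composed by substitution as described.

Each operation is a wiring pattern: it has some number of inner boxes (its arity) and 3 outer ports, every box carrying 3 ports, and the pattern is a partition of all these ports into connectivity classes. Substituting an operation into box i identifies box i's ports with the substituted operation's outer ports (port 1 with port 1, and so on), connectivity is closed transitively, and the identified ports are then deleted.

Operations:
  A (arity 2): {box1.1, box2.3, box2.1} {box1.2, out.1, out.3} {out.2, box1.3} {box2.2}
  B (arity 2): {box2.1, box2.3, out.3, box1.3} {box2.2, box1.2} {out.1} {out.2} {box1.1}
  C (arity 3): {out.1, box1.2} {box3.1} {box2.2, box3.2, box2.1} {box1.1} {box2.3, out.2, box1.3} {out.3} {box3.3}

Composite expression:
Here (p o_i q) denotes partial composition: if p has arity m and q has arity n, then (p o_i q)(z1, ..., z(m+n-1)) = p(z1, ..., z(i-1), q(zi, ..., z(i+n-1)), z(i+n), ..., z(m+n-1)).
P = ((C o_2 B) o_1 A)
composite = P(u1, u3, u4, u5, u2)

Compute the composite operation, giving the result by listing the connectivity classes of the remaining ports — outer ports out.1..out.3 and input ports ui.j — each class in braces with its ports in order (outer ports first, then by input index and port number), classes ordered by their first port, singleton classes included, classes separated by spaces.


{out.1, u1.3} {out.2, u1.2, u4.3, u5.1, u5.3} {out.3} {u1.1, u3.1, u3.3} {u2.1} {u2.2} {u2.3} {u3.2} {u4.1} {u4.2, u5.2}

Treat the ports identified at C as solder joints: merge, then drop.
the subtree at A composes to {out.1, out.3, u1.2} {out.2, u1.3} {u1.1, u3.1, u3.3} {u3.2} on (u1, u3); out.j = own outer ports
the subtree at B composes to {out.1} {out.2} {out.3, u4.3, u5.1, u5.3} {u4.1} {u4.2, u5.2} on (u4, u5); out.j = own outer ports
the subtree at C composes to {out.1, u1.3} {out.2, u1.2, u4.3, u5.1, u5.3} {out.3} {u1.1, u3.1, u3.3} {u2.1} {u2.2} {u2.3} {u3.2} {u4.1} {u4.2, u5.2} on (u1, u3, u4, u5, u2); out.j = own outer ports


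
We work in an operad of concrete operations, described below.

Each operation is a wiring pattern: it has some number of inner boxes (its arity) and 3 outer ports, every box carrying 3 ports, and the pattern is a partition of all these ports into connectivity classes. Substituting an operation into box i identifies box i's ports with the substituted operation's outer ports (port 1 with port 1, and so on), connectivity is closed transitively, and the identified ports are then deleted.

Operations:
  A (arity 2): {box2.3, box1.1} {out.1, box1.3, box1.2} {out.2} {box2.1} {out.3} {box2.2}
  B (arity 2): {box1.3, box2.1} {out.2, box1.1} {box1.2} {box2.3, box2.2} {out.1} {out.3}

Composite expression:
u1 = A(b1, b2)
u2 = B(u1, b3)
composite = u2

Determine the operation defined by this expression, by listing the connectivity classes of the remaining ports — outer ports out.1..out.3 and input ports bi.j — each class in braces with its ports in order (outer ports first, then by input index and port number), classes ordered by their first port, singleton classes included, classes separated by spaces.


{out.1} {out.2, b1.2, b1.3} {out.3} {b1.1, b2.3} {b2.1} {b2.2} {b3.1} {b3.2, b3.3}

Reachability decides: close wires over B-identified ports.
A over (b1, b2) gives {out.1, b1.2, b1.3} {out.2} {out.3} {b1.1, b2.3} {b2.1} {b2.2}, out.j being that stage's outer ports
B over (b1, b2, b3) gives {out.1} {out.2, b1.2, b1.3} {out.3} {b1.1, b2.3} {b2.1} {b2.2} {b3.1} {b3.2, b3.3}, out.j being that stage's outer ports


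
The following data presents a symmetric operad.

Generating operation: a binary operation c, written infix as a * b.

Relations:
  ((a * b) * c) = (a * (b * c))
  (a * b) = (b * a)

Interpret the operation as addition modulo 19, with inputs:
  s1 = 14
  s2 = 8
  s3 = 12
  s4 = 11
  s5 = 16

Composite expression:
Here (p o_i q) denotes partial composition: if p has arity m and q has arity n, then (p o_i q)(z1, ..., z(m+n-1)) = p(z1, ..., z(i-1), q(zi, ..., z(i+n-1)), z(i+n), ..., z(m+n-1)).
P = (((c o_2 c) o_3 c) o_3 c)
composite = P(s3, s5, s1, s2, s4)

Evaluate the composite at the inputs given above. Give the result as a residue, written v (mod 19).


4 (mod 19)

(s1 * s2) = 3
((s1 * s2) * s4) = 14
(s5 * ((s1 * s2) * s4)) = 11
(s3 * (s5 * ((s1 * s2) * s4))) = 4


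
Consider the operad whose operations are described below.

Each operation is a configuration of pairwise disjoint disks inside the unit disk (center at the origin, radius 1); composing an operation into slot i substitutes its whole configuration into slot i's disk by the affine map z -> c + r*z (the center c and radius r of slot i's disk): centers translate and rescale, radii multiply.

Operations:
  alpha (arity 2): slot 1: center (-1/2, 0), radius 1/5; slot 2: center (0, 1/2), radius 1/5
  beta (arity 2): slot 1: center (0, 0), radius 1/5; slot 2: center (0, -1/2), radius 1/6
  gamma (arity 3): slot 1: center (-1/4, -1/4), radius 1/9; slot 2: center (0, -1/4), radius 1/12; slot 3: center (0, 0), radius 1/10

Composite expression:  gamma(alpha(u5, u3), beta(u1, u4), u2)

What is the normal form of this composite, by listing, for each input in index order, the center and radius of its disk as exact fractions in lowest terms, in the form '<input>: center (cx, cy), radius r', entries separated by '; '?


u1: center (0, -1/4), radius 1/60; u2: center (0, 0), radius 1/10; u3: center (-1/4, -7/36), radius 1/45; u4: center (0, -7/24), radius 1/72; u5: center (-11/36, -1/4), radius 1/45

Nesting under gamma composes maps z -> c + r*z down each u-path.
input u5: composing its 2 substitution steps yields center (-11/36, -1/4), radius 1/45
input u3: composing its 2 substitution steps yields center (-1/4, -7/36), radius 1/45
input u1: composing its 2 substitution steps yields center (0, -1/4), radius 1/60
input u4: composing its 2 substitution steps yields center (0, -7/24), radius 1/72
input u2: composing its 1 substitution step yields center (0, 0), radius 1/10


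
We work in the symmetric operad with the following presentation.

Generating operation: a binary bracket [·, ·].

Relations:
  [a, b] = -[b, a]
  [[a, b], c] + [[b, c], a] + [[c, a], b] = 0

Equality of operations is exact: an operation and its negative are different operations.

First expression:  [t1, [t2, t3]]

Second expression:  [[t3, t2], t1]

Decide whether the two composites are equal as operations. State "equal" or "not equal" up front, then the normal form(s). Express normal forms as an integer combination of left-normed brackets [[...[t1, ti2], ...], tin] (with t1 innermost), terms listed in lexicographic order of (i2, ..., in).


Reducing the first expression gives [[t1, t2], t3] - [[t1, t3], t2]
Reducing the second expression gives [[t1, t2], t3] - [[t1, t3], t2]
Identical normal forms: equal.

equal; the common form is [[t1, t2], t3] - [[t1, t3], t2]


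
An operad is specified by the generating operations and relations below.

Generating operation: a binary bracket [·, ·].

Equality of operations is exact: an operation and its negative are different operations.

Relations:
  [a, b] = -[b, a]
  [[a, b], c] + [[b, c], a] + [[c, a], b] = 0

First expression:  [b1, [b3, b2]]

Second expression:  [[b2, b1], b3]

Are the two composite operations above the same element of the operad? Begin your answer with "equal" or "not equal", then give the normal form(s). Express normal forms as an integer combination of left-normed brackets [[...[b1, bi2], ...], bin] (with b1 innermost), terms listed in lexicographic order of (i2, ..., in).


The first expression, normalized: -[[b1, b2], b3] + [[b1, b3], b2]
The second expression, normalized: -[[b1, b2], b3]
The normal forms differ: not equal.

not equal: they reduce to -[[b1, b2], b3] + [[b1, b3], b2] and -[[b1, b2], b3]


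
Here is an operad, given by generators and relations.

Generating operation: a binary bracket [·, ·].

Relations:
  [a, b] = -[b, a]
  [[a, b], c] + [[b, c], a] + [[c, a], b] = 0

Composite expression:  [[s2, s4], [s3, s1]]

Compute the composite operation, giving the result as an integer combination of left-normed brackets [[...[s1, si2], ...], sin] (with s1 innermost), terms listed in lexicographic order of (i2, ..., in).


[[[s1, s3], s2], s4] - [[[s1, s3], s4], s2]


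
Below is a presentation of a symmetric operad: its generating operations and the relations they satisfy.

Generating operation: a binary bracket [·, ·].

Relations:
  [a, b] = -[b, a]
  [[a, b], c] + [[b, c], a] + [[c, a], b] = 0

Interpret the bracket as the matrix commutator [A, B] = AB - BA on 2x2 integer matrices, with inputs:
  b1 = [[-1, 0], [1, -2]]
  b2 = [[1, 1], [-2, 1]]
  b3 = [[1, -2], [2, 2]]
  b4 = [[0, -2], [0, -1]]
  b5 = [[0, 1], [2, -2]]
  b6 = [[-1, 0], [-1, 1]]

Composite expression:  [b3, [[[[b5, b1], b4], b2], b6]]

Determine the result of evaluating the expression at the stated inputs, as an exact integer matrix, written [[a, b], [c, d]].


[[-24, 0], [12, 24]]

[b5, b1] = [[1, -1], [0, -1]]
[[b5, b1], b4] = [[0, -3], [0, 0]]
[[[b5, b1], b4], b2] = [[6, 0], [0, -6]]
[[[[b5, b1], b4], b2], b6] = [[0, 0], [12, 0]]
[b3, [[[[b5, b1], b4], b2], b6]] = [[-24, 0], [12, 24]]


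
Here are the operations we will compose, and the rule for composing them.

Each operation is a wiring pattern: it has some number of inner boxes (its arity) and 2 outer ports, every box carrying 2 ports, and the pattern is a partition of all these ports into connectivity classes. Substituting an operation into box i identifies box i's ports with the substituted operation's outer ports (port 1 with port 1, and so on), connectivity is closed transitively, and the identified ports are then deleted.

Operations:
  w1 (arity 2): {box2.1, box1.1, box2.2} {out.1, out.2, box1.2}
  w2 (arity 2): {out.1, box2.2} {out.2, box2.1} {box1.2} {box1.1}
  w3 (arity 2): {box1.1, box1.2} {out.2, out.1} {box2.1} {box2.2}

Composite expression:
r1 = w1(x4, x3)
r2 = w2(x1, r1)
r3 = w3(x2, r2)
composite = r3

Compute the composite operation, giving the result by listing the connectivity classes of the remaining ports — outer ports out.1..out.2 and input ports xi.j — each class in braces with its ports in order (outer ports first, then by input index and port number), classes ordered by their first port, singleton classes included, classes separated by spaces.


Treat the ports identified at w3 as solder joints: merge, then drop.
w1 over (x4, x3) gives {out.1, out.2, x4.2} {x3.1, x3.2, x4.1}, out.j being that stage's outer ports
w2 over (x1, x4, x3) gives {out.1, out.2, x4.2} {x1.1} {x1.2} {x3.1, x3.2, x4.1}, out.j being that stage's outer ports
w3 over (x2, x1, x4, x3) gives {out.1, out.2} {x1.1} {x1.2} {x2.1, x2.2} {x3.1, x3.2, x4.1} {x4.2}, out.j being that stage's outer ports

{out.1, out.2} {x1.1} {x1.2} {x2.1, x2.2} {x3.1, x3.2, x4.1} {x4.2}


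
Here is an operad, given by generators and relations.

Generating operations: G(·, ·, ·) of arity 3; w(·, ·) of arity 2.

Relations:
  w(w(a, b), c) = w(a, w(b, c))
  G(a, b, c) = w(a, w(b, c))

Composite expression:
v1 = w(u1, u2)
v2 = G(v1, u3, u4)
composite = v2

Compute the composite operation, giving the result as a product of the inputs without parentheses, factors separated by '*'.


The G-tree's shape is irrelevant; the u-reading-order decides.
w(u1, u2) reduces to u1 * u2
G(w(u1, u2), u3, u4) reduces to u1 * u2 * u3 * u4

u1 * u2 * u3 * u4


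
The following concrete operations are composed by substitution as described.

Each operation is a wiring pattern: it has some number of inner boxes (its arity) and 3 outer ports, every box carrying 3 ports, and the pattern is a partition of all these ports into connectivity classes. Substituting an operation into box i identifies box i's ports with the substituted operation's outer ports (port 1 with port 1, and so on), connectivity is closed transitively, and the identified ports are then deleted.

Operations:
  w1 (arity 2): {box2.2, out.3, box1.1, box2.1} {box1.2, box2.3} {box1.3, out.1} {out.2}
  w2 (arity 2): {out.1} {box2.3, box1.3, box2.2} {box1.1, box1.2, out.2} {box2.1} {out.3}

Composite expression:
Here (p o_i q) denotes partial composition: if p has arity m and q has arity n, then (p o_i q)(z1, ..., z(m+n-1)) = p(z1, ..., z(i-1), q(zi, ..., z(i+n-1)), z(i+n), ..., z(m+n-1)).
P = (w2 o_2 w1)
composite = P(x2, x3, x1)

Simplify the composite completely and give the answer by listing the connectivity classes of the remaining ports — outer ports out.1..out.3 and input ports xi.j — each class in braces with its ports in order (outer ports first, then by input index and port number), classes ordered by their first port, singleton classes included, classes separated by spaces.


{out.1} {out.2, x2.1, x2.2} {out.3} {x1.1, x1.2, x2.3, x3.1} {x1.3, x3.2} {x3.3}


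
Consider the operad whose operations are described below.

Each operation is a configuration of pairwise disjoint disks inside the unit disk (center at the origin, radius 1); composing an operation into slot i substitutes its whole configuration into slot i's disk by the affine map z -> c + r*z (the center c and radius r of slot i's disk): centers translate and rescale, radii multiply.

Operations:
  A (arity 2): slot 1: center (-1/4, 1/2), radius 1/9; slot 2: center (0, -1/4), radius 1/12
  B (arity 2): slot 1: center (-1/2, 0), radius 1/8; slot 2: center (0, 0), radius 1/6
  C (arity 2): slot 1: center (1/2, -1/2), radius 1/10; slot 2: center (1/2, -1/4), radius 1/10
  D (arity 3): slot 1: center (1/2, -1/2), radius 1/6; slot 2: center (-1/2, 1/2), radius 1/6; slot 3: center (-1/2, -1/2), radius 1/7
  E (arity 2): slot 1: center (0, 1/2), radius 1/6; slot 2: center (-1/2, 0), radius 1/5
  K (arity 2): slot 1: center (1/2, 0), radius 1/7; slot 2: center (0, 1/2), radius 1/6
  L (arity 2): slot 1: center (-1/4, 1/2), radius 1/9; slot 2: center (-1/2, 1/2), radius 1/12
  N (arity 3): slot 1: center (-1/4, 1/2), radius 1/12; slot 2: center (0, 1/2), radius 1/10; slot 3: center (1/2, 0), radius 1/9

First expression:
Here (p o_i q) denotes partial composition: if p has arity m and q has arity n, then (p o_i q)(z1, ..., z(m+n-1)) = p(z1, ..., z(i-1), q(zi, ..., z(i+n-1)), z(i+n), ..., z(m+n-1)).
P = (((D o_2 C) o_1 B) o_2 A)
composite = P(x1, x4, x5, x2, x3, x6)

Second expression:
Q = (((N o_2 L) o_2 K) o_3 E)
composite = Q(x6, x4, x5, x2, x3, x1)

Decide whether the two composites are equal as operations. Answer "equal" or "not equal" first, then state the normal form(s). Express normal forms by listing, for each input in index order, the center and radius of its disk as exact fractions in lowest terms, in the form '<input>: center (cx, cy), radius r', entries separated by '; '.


not equal; first: x1: center (5/12, -1/2), radius 1/48; x2: center (-5/12, 5/12), radius 1/60; x3: center (-5/12, 11/24), radius 1/60; x4: center (71/144, -35/72), radius 1/324; x5: center (1/2, -73/144), radius 1/432; x6: center (-1/2, -1/2), radius 1/7; second: x1: center (1/2, 0), radius 1/9; x2: center (-7/270, 5/9), radius 1/2700; x3: center (-1/20, 11/20), radius 1/120; x4: center (-7/360, 11/20), radius 1/630; x5: center (-1/40, 601/1080), radius 1/3240; x6: center (-1/4, 1/2), radius 1/12

Normal form of the first expression: x1: center (5/12, -1/2), radius 1/48; x2: center (-5/12, 5/12), radius 1/60; x3: center (-5/12, 11/24), radius 1/60; x4: center (71/144, -35/72), radius 1/324; x5: center (1/2, -73/144), radius 1/432; x6: center (-1/2, -1/2), radius 1/7
Normal form of the second expression: x1: center (1/2, 0), radius 1/9; x2: center (-7/270, 5/9), radius 1/2700; x3: center (-1/20, 11/20), radius 1/120; x4: center (-7/360, 11/20), radius 1/630; x5: center (-1/40, 601/1080), radius 1/3240; x6: center (-1/4, 1/2), radius 1/12
The forms do not match — not equal.


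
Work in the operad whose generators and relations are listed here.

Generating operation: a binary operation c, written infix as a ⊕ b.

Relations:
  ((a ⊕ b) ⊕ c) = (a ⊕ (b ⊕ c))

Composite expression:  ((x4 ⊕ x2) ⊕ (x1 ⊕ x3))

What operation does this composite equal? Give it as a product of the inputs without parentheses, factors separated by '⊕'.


x4 ⊕ x2 ⊕ x1 ⊕ x3

Key point: c is associative — brackets drop, the x-order remains.
(x4 ⊕ x2) linearizes to x4 ⊕ x2
(x1 ⊕ x3) linearizes to x1 ⊕ x3
((x4 ⊕ x2) ⊕ (x1 ⊕ x3)) linearizes to x4 ⊕ x2 ⊕ x1 ⊕ x3


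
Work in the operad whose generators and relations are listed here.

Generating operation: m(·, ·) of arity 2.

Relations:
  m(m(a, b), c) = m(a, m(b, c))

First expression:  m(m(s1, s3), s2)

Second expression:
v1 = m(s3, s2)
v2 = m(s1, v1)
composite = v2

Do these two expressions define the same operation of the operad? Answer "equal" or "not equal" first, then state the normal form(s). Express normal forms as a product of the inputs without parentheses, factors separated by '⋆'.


In normal form, the first expression is s1 ⋆ s3 ⋆ s2
In normal form, the second expression is s1 ⋆ s3 ⋆ s2
The forms coincide; equal.

equal; both compose to s1 ⋆ s3 ⋆ s2


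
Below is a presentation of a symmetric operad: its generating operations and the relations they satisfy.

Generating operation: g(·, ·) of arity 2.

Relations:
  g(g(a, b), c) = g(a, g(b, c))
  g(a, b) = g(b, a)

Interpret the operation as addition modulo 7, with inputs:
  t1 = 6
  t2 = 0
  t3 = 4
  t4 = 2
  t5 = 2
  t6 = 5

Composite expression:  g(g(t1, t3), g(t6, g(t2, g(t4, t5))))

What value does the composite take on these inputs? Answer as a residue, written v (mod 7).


g(t1, t3) = 3
g(t4, t5) = 4
g(t2, g(t4, t5)) = 4
g(t6, g(t2, g(t4, t5))) = 2
g(g(t1, t3), g(t6, g(t2, g(t4, t5)))) = 5

5 (mod 7)


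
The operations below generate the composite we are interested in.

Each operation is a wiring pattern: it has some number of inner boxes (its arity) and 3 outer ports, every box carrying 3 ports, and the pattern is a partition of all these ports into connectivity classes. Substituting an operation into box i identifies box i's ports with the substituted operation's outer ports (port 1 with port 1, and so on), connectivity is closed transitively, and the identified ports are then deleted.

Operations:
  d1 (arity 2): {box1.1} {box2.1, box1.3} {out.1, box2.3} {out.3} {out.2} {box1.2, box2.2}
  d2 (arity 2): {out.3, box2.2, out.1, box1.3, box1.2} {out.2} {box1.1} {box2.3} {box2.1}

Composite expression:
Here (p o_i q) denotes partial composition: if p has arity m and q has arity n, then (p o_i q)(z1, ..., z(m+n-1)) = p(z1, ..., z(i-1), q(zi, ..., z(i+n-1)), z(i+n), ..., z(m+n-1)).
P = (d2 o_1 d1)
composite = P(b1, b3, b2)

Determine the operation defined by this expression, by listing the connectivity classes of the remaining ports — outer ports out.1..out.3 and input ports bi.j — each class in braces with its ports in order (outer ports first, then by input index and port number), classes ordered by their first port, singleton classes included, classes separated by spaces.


{out.1, out.3, b2.2} {out.2} {b1.1} {b1.2, b3.2} {b1.3, b3.1} {b2.1} {b2.3} {b3.3}


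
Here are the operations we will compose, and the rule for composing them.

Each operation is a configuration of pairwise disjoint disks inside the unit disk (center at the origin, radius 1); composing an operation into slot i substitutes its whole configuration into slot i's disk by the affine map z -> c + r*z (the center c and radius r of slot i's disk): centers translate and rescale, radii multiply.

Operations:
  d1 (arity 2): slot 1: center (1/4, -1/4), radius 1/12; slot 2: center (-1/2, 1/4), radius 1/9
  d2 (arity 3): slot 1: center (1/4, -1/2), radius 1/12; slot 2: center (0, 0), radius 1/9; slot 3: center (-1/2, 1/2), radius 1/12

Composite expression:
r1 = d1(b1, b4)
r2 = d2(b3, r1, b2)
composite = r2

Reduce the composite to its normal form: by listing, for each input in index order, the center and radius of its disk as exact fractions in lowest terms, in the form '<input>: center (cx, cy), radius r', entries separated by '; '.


Below d2, radii multiply path by path; the b-disk centers shift.
b3 passes through 1 substitution, ending at center (1/4, -1/2), radius 1/12
b1 passes through 2 substitutions, ending at center (1/36, -1/36), radius 1/108
b4 passes through 2 substitutions, ending at center (-1/18, 1/36), radius 1/81
b2 passes through 1 substitution, ending at center (-1/2, 1/2), radius 1/12

b1: center (1/36, -1/36), radius 1/108; b2: center (-1/2, 1/2), radius 1/12; b3: center (1/4, -1/2), radius 1/12; b4: center (-1/18, 1/36), radius 1/81


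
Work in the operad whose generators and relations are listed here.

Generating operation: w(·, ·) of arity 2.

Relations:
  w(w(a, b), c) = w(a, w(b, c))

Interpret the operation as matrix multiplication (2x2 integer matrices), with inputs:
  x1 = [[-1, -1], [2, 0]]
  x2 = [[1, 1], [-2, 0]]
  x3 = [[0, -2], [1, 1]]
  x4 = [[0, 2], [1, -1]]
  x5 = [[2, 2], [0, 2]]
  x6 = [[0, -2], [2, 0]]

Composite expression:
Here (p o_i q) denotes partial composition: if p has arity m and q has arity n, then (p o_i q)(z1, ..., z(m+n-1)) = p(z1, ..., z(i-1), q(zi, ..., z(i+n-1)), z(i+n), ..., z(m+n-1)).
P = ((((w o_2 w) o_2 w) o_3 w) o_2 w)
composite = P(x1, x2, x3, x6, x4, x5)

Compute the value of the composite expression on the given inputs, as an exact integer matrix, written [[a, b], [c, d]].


[[4, -24], [-8, -16]]

w(x2, x3) = [[1, -1], [0, 4]]
w(x6, x4) = [[-2, 2], [0, 4]]
w(w(x2, x3), w(x6, x4)) = [[-2, -2], [0, 16]]
w(w(w(x2, x3), w(x6, x4)), x5) = [[-4, -8], [0, 32]]
w(x1, w(w(w(x2, x3), w(x6, x4)), x5)) = [[4, -24], [-8, -16]]


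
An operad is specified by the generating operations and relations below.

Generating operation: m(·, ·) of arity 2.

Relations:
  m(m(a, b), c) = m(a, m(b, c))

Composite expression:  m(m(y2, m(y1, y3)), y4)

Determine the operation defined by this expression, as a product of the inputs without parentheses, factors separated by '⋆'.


y2 ⋆ y1 ⋆ y3 ⋆ y4


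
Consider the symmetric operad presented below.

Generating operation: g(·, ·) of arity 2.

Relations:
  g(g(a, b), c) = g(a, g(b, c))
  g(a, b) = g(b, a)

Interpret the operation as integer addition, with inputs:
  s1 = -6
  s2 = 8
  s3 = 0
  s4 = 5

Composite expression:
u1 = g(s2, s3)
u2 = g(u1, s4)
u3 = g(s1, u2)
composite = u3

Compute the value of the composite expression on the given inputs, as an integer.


g(s2, s3) = 8
g(g(s2, s3), s4) = 13
g(s1, g(g(s2, s3), s4)) = 7

7


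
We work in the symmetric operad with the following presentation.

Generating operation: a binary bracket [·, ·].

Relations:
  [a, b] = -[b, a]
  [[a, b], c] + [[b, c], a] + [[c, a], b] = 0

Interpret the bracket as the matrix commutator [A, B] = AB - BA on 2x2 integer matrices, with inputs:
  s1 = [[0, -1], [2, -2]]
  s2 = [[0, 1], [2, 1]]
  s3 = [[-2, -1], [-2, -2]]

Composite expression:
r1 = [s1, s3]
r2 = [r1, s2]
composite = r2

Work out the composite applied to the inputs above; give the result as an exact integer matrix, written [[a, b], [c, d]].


[s1, s3] = [[4, -2], [4, -4]]
[[s1, s3], s2] = [[-8, 6], [-20, 8]]

[[-8, 6], [-20, 8]]


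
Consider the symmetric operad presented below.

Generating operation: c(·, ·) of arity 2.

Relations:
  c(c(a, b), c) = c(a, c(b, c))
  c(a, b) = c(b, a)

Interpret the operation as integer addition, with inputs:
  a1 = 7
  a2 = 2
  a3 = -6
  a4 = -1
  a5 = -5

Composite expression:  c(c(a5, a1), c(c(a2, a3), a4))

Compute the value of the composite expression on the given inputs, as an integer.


c(a5, a1) = 2
c(a2, a3) = -4
c(c(a2, a3), a4) = -5
c(c(a5, a1), c(c(a2, a3), a4)) = -3

-3


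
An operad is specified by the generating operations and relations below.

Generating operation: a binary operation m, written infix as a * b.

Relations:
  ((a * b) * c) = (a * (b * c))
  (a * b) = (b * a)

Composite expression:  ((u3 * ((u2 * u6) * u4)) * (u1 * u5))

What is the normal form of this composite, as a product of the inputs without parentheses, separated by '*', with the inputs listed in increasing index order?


u1 * u2 * u3 * u4 * u5 * u6
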